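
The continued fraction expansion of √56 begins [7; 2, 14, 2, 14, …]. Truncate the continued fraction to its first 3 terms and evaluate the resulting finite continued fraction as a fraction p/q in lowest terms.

Build up convergents one term at a time:
a_0 = 7: 7/1
a_1 = 2: 15/2
a_2 = 14: 217/29

217/29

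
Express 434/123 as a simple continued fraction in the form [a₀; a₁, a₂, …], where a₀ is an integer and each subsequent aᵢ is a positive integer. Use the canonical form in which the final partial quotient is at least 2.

Repeatedly divide and take the remainder:
434 = 3·123 + 65, so a_0 = 3
123 = 1·65 + 58, so a_1 = 1
65 = 1·58 + 7, so a_2 = 1
58 = 8·7 + 2, so a_3 = 8
7 = 3·2 + 1, so a_4 = 3
2 = 2·1 + 0, so a_5 = 2

[3; 1, 1, 8, 3, 2]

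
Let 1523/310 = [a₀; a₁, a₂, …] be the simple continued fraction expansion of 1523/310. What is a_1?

⌊1523/310⌋ = 4, remainder 283
⌊310/283⌋ = 1, remainder 27

1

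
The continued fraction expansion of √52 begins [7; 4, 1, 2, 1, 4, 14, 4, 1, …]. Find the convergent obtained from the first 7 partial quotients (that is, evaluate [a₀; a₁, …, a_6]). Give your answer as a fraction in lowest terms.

a_0 = 7: 7/1
a_1 = 4: 29/4
a_2 = 1: 36/5
a_3 = 2: 101/14
a_4 = 1: 137/19
a_5 = 4: 649/90
a_6 = 14: 9223/1279

9223/1279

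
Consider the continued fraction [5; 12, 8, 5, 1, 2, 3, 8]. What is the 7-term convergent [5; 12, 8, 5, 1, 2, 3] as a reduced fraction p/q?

28711/5649

Start with 3.
2 + 1/(3/1) = 2 + 1/3 = 7/3
1 + 1/(7/3) = 1 + 3/7 = 10/7
5 + 1/(10/7) = 5 + 7/10 = 57/10
8 + 1/(57/10) = 8 + 10/57 = 466/57
12 + 1/(466/57) = 12 + 57/466 = 5649/466
5 + 1/(5649/466) = 5 + 466/5649 = 28711/5649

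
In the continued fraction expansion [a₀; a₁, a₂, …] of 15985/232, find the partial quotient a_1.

1

15985 ÷ 232 → quotient 68, remainder 209
232 ÷ 209 → quotient 1, remainder 23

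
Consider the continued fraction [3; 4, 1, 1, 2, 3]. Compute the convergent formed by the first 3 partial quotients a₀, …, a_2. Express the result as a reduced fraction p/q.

16/5

Start with 1.
4 + 1/(1/1) = 4 + 1/1 = 5/1
3 + 1/(5/1) = 3 + 1/5 = 16/5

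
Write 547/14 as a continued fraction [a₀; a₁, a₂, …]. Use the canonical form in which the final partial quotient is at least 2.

[39; 14]

Run the Euclidean algorithm, recording each quotient:
547 = 39·14 + 1, so a_0 = 39
14 = 14·1 + 0, so a_1 = 14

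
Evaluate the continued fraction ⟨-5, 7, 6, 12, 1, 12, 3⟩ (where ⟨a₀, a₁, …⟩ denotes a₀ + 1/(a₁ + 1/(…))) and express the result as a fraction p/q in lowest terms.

a_0 = -5: -5/1
a_1 = 7: -34/7
a_2 = 6: -209/43
a_3 = 12: -2542/523
a_4 = 1: -2751/566
a_5 = 12: -35554/7315
a_6 = 3: -109413/22511

-109413/22511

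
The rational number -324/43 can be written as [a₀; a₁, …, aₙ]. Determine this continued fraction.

[-8; 2, 6, 1, 2]

-324 ÷ 43 → quotient -8, remainder 20
43 ÷ 20 → quotient 2, remainder 3
20 ÷ 3 → quotient 6, remainder 2
3 ÷ 2 → quotient 1, remainder 1
2 ÷ 1 → quotient 2, remainder 0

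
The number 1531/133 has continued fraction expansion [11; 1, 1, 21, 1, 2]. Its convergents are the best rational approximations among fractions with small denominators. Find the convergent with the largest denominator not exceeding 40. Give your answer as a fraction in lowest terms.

23/2

List convergents until the denominator exceeds the bound:
a_0 = 11: 11/1  (≤ bound)
a_1 = 1: 12/1  (≤ bound)
a_2 = 1: 23/2  (≤ bound)
a_3 = 21: 495/43  (> 40, stop)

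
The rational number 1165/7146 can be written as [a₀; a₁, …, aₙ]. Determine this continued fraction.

[0; 6, 7, 2, 7, 3, 3]

1165 = 0·7146 + 1165, so a_0 = 0
7146 = 6·1165 + 156, so a_1 = 6
1165 = 7·156 + 73, so a_2 = 7
156 = 2·73 + 10, so a_3 = 2
73 = 7·10 + 3, so a_4 = 7
10 = 3·3 + 1, so a_5 = 3
3 = 3·1 + 0, so a_6 = 3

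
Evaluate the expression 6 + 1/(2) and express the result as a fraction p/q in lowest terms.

Start with 2.
6 + 1/(2/1) = 6 + 1/2 = 13/2

13/2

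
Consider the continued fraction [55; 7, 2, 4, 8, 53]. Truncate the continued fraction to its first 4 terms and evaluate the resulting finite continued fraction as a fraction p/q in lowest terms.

3694/67

Start with 4.
2 + 1/(4/1) = 2 + 1/4 = 9/4
7 + 1/(9/4) = 7 + 4/9 = 67/9
55 + 1/(67/9) = 55 + 9/67 = 3694/67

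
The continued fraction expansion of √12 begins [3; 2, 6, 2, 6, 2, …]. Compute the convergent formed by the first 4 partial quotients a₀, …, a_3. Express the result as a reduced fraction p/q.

Start with 2.
6 + 1/(2/1) = 6 + 1/2 = 13/2
2 + 1/(13/2) = 2 + 2/13 = 28/13
3 + 1/(28/13) = 3 + 13/28 = 97/28

97/28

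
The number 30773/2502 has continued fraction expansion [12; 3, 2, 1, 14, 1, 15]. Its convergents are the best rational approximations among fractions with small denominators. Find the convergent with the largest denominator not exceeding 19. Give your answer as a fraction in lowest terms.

a_0 = 12: 12/1  (≤ bound)
a_1 = 3: 37/3  (≤ bound)
a_2 = 2: 86/7  (≤ bound)
a_3 = 1: 123/10  (≤ bound)
a_4 = 14: 1808/147  (> 19, stop)

123/10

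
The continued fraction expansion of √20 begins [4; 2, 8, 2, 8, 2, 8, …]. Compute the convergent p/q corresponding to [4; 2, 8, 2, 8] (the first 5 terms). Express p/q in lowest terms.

1364/305

a_0 = 4: 4/1
a_1 = 2: 9/2
a_2 = 8: 76/17
a_3 = 2: 161/36
a_4 = 8: 1364/305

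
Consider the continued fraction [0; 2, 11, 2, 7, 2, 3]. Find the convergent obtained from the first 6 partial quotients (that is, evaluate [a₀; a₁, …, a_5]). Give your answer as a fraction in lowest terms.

367/766

a_0 = 0: 0/1
a_1 = 2: 1/2
a_2 = 11: 11/23
a_3 = 2: 23/48
a_4 = 7: 172/359
a_5 = 2: 367/766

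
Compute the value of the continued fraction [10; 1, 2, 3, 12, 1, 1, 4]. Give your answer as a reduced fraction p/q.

Work from the innermost term outward:
Start with 4.
1 + 1/(4/1) = 1 + 1/4 = 5/4
1 + 1/(5/4) = 1 + 4/5 = 9/5
12 + 1/(9/5) = 12 + 5/9 = 113/9
3 + 1/(113/9) = 3 + 9/113 = 348/113
2 + 1/(348/113) = 2 + 113/348 = 809/348
1 + 1/(809/348) = 1 + 348/809 = 1157/809
10 + 1/(1157/809) = 10 + 809/1157 = 12379/1157

12379/1157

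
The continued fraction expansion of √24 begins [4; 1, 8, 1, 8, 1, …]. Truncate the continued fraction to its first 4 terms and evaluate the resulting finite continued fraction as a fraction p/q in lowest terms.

49/10

a_0 = 4: 4/1
a_1 = 1: 5/1
a_2 = 8: 44/9
a_3 = 1: 49/10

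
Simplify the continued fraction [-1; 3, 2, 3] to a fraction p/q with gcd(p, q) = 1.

-17/24

Start with 3.
2 + 1/(3/1) = 2 + 1/3 = 7/3
3 + 1/(7/3) = 3 + 3/7 = 24/7
-1 + 1/(24/7) = -1 + 7/24 = -17/24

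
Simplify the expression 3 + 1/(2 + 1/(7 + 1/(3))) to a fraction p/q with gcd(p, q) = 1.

Use the convergent recurrence hₖ = aₖ·hₖ₋₁ + hₖ₋₂ (and likewise for the denominators kₖ):
a_0 = 3: 3/1
a_1 = 2: 7/2
a_2 = 7: 52/15
a_3 = 3: 163/47

163/47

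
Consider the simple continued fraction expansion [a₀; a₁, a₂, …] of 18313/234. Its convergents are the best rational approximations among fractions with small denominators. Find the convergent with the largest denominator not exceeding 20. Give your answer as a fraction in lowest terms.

313/4

List convergents until the denominator exceeds the bound:
a_0 = 78: 78/1  (≤ bound)
a_1 = 3: 235/3  (≤ bound)
a_2 = 1: 313/4  (≤ bound)
a_3 = 5: 1800/23  (> 20, stop)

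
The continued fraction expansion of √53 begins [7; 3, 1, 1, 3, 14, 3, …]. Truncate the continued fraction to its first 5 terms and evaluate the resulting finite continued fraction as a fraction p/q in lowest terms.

Start with 3.
1 + 1/(3/1) = 1 + 1/3 = 4/3
1 + 1/(4/3) = 1 + 3/4 = 7/4
3 + 1/(7/4) = 3 + 4/7 = 25/7
7 + 1/(25/7) = 7 + 7/25 = 182/25

182/25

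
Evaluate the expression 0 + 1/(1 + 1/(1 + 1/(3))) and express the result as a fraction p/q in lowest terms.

4/7

Compute successive convergents:
a_0 = 0: 0/1
a_1 = 1: 1/1
a_2 = 1: 1/2
a_3 = 3: 4/7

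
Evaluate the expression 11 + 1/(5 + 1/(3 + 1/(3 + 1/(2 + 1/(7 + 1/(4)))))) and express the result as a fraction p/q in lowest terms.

Start with 4.
7 + 1/(4/1) = 7 + 1/4 = 29/4
2 + 1/(29/4) = 2 + 4/29 = 62/29
3 + 1/(62/29) = 3 + 29/62 = 215/62
3 + 1/(215/62) = 3 + 62/215 = 707/215
5 + 1/(707/215) = 5 + 215/707 = 3750/707
11 + 1/(3750/707) = 11 + 707/3750 = 41957/3750

41957/3750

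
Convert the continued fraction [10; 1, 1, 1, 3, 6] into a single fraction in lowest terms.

a_0 = 10: 10/1
a_1 = 1: 11/1
a_2 = 1: 21/2
a_3 = 1: 32/3
a_4 = 3: 117/11
a_5 = 6: 734/69

734/69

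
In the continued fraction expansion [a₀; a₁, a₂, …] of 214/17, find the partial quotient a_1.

Apply division with remainder until the remainder is 0:
214 = 12·17 + 10, so a_0 = 12
17 = 1·10 + 7, so a_1 = 1

1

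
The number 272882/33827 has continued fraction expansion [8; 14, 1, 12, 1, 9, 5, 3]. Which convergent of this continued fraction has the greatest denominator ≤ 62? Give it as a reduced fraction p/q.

121/15

List convergents until the denominator exceeds the bound:
a_0 = 8: 8/1  (≤ bound)
a_1 = 14: 113/14  (≤ bound)
a_2 = 1: 121/15  (≤ bound)
a_3 = 12: 1565/194  (> 62, stop)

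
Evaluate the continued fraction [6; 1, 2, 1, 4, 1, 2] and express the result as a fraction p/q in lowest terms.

a_0 = 6: 6/1
a_1 = 1: 7/1
a_2 = 2: 20/3
a_3 = 1: 27/4
a_4 = 4: 128/19
a_5 = 1: 155/23
a_6 = 2: 438/65

438/65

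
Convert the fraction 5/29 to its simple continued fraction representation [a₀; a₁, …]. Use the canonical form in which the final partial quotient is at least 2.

Run the Euclidean algorithm, recording each quotient:
5 ÷ 29 → quotient 0, remainder 5
29 ÷ 5 → quotient 5, remainder 4
5 ÷ 4 → quotient 1, remainder 1
4 ÷ 1 → quotient 4, remainder 0

[0; 5, 1, 4]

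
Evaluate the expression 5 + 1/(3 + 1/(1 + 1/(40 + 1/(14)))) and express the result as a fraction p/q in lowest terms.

12005/2286

Build up convergents one term at a time:
a_0 = 5: 5/1
a_1 = 3: 16/3
a_2 = 1: 21/4
a_3 = 40: 856/163
a_4 = 14: 12005/2286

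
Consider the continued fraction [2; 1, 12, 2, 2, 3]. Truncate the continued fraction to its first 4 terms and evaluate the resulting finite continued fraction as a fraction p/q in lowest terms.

79/27

a_0 = 2: 2/1
a_1 = 1: 3/1
a_2 = 12: 38/13
a_3 = 2: 79/27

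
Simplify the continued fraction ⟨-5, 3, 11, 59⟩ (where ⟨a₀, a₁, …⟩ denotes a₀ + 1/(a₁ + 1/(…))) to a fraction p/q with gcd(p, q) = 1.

Build up convergents one term at a time:
a_0 = -5: -5/1
a_1 = 3: -14/3
a_2 = 11: -159/34
a_3 = 59: -9395/2009

-9395/2009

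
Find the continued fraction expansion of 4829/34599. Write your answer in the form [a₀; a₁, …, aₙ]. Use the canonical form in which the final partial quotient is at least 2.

[0; 7, 6, 15, 53]

Run the Euclidean algorithm, recording each quotient:
4829 ÷ 34599 → quotient 0, remainder 4829
34599 ÷ 4829 → quotient 7, remainder 796
4829 ÷ 796 → quotient 6, remainder 53
796 ÷ 53 → quotient 15, remainder 1
53 ÷ 1 → quotient 53, remainder 0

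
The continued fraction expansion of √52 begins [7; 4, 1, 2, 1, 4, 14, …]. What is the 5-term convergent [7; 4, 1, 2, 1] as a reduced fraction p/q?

Use the convergent recurrence hₖ = aₖ·hₖ₋₁ + hₖ₋₂ (and likewise for the denominators kₖ):
a_0 = 7: 7/1
a_1 = 4: 29/4
a_2 = 1: 36/5
a_3 = 2: 101/14
a_4 = 1: 137/19

137/19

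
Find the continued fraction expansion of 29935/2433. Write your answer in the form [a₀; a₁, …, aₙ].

Apply division with remainder until the remainder is 0:
29935 = 12·2433 + 739, so a_0 = 12
2433 = 3·739 + 216, so a_1 = 3
739 = 3·216 + 91, so a_2 = 3
216 = 2·91 + 34, so a_3 = 2
91 = 2·34 + 23, so a_4 = 2
34 = 1·23 + 11, so a_5 = 1
23 = 2·11 + 1, so a_6 = 2
11 = 11·1 + 0, so a_7 = 11

[12; 3, 3, 2, 2, 1, 2, 11]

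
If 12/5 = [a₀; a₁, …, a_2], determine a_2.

12 ÷ 5 → quotient 2, remainder 2
5 ÷ 2 → quotient 2, remainder 1
2 ÷ 1 → quotient 2, remainder 0

2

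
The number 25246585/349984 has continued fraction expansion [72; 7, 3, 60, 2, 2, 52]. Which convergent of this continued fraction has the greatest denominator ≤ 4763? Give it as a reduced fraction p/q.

193037/2676

List convergents until the denominator exceeds the bound:
a_0 = 72: 72/1  (≤ bound)
a_1 = 7: 505/7  (≤ bound)
a_2 = 3: 1587/22  (≤ bound)
a_3 = 60: 95725/1327  (≤ bound)
a_4 = 2: 193037/2676  (≤ bound)
a_5 = 2: 481799/6679  (> 4763, stop)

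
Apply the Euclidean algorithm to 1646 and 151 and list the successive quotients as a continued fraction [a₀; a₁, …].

[10; 1, 9, 15]

⌊1646/151⌋ = 10, remainder 136
⌊151/136⌋ = 1, remainder 15
⌊136/15⌋ = 9, remainder 1
⌊15/1⌋ = 15, remainder 0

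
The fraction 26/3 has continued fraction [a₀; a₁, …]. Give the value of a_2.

Run the Euclidean algorithm, recording each quotient:
⌊26/3⌋ = 8, remainder 2
⌊3/2⌋ = 1, remainder 1
⌊2/1⌋ = 2, remainder 0

2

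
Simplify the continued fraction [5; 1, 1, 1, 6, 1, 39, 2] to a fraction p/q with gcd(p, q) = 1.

10496/1857

a_0 = 5: 5/1
a_1 = 1: 6/1
a_2 = 1: 11/2
a_3 = 1: 17/3
a_4 = 6: 113/20
a_5 = 1: 130/23
a_6 = 39: 5183/917
a_7 = 2: 10496/1857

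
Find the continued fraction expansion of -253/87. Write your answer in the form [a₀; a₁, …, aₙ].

Repeatedly divide and take the remainder:
-253 ÷ 87 → quotient -3, remainder 8
87 ÷ 8 → quotient 10, remainder 7
8 ÷ 7 → quotient 1, remainder 1
7 ÷ 1 → quotient 7, remainder 0

[-3; 10, 1, 7]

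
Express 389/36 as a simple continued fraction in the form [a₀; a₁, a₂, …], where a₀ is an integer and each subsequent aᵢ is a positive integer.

389 ÷ 36 → quotient 10, remainder 29
36 ÷ 29 → quotient 1, remainder 7
29 ÷ 7 → quotient 4, remainder 1
7 ÷ 1 → quotient 7, remainder 0

[10; 1, 4, 7]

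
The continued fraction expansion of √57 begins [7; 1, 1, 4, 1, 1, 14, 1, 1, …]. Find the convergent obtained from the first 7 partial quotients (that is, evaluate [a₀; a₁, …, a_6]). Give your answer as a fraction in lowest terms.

2197/291

a_0 = 7: 7/1
a_1 = 1: 8/1
a_2 = 1: 15/2
a_3 = 4: 68/9
a_4 = 1: 83/11
a_5 = 1: 151/20
a_6 = 14: 2197/291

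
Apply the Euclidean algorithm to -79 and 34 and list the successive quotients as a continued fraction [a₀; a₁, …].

[-3; 1, 2, 11]

-79 = -3·34 + 23, so a_0 = -3
34 = 1·23 + 11, so a_1 = 1
23 = 2·11 + 1, so a_2 = 2
11 = 11·1 + 0, so a_3 = 11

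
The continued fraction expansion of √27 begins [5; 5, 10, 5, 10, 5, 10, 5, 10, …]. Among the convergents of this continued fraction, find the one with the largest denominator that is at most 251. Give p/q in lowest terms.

List convergents until the denominator exceeds the bound:
a_0 = 5: 5/1  (≤ bound)
a_1 = 5: 26/5  (≤ bound)
a_2 = 10: 265/51  (≤ bound)
a_3 = 5: 1351/260  (> 251, stop)

265/51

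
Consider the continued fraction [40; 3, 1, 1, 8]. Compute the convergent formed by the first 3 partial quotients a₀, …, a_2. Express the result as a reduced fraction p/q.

a_0 = 40: 40/1
a_1 = 3: 121/3
a_2 = 1: 161/4

161/4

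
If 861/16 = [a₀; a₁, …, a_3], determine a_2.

⌊861/16⌋ = 53, remainder 13
⌊16/13⌋ = 1, remainder 3
⌊13/3⌋ = 4, remainder 1

4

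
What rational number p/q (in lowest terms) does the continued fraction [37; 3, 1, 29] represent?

4433/119

Starting at the tail and folding back:
Start with 29.
1 + 1/(29/1) = 1 + 1/29 = 30/29
3 + 1/(30/29) = 3 + 29/30 = 119/30
37 + 1/(119/30) = 37 + 30/119 = 4433/119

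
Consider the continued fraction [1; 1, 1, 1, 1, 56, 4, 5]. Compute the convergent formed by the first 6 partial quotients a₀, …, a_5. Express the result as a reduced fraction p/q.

453/283

Build up convergents one term at a time:
a_0 = 1: 1/1
a_1 = 1: 2/1
a_2 = 1: 3/2
a_3 = 1: 5/3
a_4 = 1: 8/5
a_5 = 56: 453/283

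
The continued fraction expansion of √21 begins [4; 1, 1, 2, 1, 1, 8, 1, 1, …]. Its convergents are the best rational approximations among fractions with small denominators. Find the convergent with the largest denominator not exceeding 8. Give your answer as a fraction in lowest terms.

32/7

List convergents until the denominator exceeds the bound:
a_0 = 4: 4/1  (≤ bound)
a_1 = 1: 5/1  (≤ bound)
a_2 = 1: 9/2  (≤ bound)
a_3 = 2: 23/5  (≤ bound)
a_4 = 1: 32/7  (≤ bound)
a_5 = 1: 55/12  (> 8, stop)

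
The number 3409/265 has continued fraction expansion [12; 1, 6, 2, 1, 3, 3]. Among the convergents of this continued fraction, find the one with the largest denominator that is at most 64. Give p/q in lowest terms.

283/22

a_0 = 12: 12/1  (≤ bound)
a_1 = 1: 13/1  (≤ bound)
a_2 = 6: 90/7  (≤ bound)
a_3 = 2: 193/15  (≤ bound)
a_4 = 1: 283/22  (≤ bound)
a_5 = 3: 1042/81  (> 64, stop)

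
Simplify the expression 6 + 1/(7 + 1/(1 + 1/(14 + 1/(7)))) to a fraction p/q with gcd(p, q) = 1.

Start with 7.
14 + 1/(7/1) = 14 + 1/7 = 99/7
1 + 1/(99/7) = 1 + 7/99 = 106/99
7 + 1/(106/99) = 7 + 99/106 = 841/106
6 + 1/(841/106) = 6 + 106/841 = 5152/841

5152/841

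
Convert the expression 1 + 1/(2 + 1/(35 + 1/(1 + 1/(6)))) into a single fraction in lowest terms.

760/509

Start with 6.
1 + 1/(6/1) = 1 + 1/6 = 7/6
35 + 1/(7/6) = 35 + 6/7 = 251/7
2 + 1/(251/7) = 2 + 7/251 = 509/251
1 + 1/(509/251) = 1 + 251/509 = 760/509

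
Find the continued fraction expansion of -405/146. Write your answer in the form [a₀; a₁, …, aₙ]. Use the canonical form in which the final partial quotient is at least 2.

[-3; 4, 2, 2, 1, 4]

Apply division with remainder until the remainder is 0:
-405 = -3·146 + 33, so a_0 = -3
146 = 4·33 + 14, so a_1 = 4
33 = 2·14 + 5, so a_2 = 2
14 = 2·5 + 4, so a_3 = 2
5 = 1·4 + 1, so a_4 = 1
4 = 4·1 + 0, so a_5 = 4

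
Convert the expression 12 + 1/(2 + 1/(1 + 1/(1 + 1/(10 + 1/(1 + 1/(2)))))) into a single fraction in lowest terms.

Start with 2.
1 + 1/(2/1) = 1 + 1/2 = 3/2
10 + 1/(3/2) = 10 + 2/3 = 32/3
1 + 1/(32/3) = 1 + 3/32 = 35/32
1 + 1/(35/32) = 1 + 32/35 = 67/35
2 + 1/(67/35) = 2 + 35/67 = 169/67
12 + 1/(169/67) = 12 + 67/169 = 2095/169

2095/169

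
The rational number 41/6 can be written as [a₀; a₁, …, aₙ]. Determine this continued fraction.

⌊41/6⌋ = 6, remainder 5
⌊6/5⌋ = 1, remainder 1
⌊5/1⌋ = 5, remainder 0

[6; 1, 5]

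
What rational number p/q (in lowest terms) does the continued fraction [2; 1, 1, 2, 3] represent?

Start with 3.
2 + 1/(3/1) = 2 + 1/3 = 7/3
1 + 1/(7/3) = 1 + 3/7 = 10/7
1 + 1/(10/7) = 1 + 7/10 = 17/10
2 + 1/(17/10) = 2 + 10/17 = 44/17

44/17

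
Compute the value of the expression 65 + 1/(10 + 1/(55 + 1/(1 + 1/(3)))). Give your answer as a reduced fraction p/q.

145433/2234

Build up convergents one term at a time:
a_0 = 65: 65/1
a_1 = 10: 651/10
a_2 = 55: 35870/551
a_3 = 1: 36521/561
a_4 = 3: 145433/2234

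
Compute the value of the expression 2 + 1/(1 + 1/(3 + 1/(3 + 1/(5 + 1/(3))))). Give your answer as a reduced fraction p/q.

609/220

a_0 = 2: 2/1
a_1 = 1: 3/1
a_2 = 3: 11/4
a_3 = 3: 36/13
a_4 = 5: 191/69
a_5 = 3: 609/220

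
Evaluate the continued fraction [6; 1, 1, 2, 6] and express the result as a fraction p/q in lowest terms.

a_0 = 6: 6/1
a_1 = 1: 7/1
a_2 = 1: 13/2
a_3 = 2: 33/5
a_4 = 6: 211/32

211/32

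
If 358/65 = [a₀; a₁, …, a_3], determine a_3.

32

⌊358/65⌋ = 5, remainder 33
⌊65/33⌋ = 1, remainder 32
⌊33/32⌋ = 1, remainder 1
⌊32/1⌋ = 32, remainder 0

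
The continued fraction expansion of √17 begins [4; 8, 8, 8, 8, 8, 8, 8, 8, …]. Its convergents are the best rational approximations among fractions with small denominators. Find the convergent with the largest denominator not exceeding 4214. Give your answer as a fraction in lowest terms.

2177/528

List convergents until the denominator exceeds the bound:
a_0 = 4: 4/1  (≤ bound)
a_1 = 8: 33/8  (≤ bound)
a_2 = 8: 268/65  (≤ bound)
a_3 = 8: 2177/528  (≤ bound)
a_4 = 8: 17684/4289  (> 4214, stop)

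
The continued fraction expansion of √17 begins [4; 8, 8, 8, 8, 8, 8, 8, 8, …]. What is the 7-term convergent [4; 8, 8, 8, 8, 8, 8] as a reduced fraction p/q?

a_0 = 4: 4/1
a_1 = 8: 33/8
a_2 = 8: 268/65
a_3 = 8: 2177/528
a_4 = 8: 17684/4289
a_5 = 8: 143649/34840
a_6 = 8: 1166876/283009

1166876/283009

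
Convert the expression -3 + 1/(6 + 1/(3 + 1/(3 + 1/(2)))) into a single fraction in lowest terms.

-412/145

Start with 2.
3 + 1/(2/1) = 3 + 1/2 = 7/2
3 + 1/(7/2) = 3 + 2/7 = 23/7
6 + 1/(23/7) = 6 + 7/23 = 145/23
-3 + 1/(145/23) = -3 + 23/145 = -412/145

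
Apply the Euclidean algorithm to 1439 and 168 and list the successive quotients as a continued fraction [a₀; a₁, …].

[8; 1, 1, 3, 3, 7]

1439 ÷ 168 → quotient 8, remainder 95
168 ÷ 95 → quotient 1, remainder 73
95 ÷ 73 → quotient 1, remainder 22
73 ÷ 22 → quotient 3, remainder 7
22 ÷ 7 → quotient 3, remainder 1
7 ÷ 1 → quotient 7, remainder 0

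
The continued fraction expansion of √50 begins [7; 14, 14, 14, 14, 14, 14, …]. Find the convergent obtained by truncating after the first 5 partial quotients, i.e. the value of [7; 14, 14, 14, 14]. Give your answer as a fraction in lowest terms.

a_0 = 7: 7/1
a_1 = 14: 99/14
a_2 = 14: 1393/197
a_3 = 14: 19601/2772
a_4 = 14: 275807/39005

275807/39005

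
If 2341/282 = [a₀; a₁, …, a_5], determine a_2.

3

Repeatedly divide and take the remainder:
⌊2341/282⌋ = 8, remainder 85
⌊282/85⌋ = 3, remainder 27
⌊85/27⌋ = 3, remainder 4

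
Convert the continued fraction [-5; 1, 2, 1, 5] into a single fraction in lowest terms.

Collapse the nested fraction from the inside out:
Start with 5.
1 + 1/(5/1) = 1 + 1/5 = 6/5
2 + 1/(6/5) = 2 + 5/6 = 17/6
1 + 1/(17/6) = 1 + 6/17 = 23/17
-5 + 1/(23/17) = -5 + 17/23 = -98/23

-98/23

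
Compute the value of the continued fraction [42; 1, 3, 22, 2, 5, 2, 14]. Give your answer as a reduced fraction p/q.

Start with 14.
2 + 1/(14/1) = 2 + 1/14 = 29/14
5 + 1/(29/14) = 5 + 14/29 = 159/29
2 + 1/(159/29) = 2 + 29/159 = 347/159
22 + 1/(347/159) = 22 + 159/347 = 7793/347
3 + 1/(7793/347) = 3 + 347/7793 = 23726/7793
1 + 1/(23726/7793) = 1 + 7793/23726 = 31519/23726
42 + 1/(31519/23726) = 42 + 23726/31519 = 1347524/31519

1347524/31519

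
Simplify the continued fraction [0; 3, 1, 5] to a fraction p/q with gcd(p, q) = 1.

6/23

Start with 5.
1 + 1/(5/1) = 1 + 1/5 = 6/5
3 + 1/(6/5) = 3 + 5/6 = 23/6
0 + 1/(23/6) = 0 + 6/23 = 6/23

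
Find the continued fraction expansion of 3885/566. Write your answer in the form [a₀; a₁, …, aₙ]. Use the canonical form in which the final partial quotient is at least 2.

3885 ÷ 566 → quotient 6, remainder 489
566 ÷ 489 → quotient 1, remainder 77
489 ÷ 77 → quotient 6, remainder 27
77 ÷ 27 → quotient 2, remainder 23
27 ÷ 23 → quotient 1, remainder 4
23 ÷ 4 → quotient 5, remainder 3
4 ÷ 3 → quotient 1, remainder 1
3 ÷ 1 → quotient 3, remainder 0

[6; 1, 6, 2, 1, 5, 1, 3]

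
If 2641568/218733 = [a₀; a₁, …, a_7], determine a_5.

5

⌊2641568/218733⌋ = 12, remainder 16772
⌊218733/16772⌋ = 13, remainder 697
⌊16772/697⌋ = 24, remainder 44
⌊697/44⌋ = 15, remainder 37
⌊44/37⌋ = 1, remainder 7
⌊37/7⌋ = 5, remainder 2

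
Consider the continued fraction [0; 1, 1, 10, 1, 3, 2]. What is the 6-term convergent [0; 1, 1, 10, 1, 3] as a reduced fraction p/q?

Collapse the nested fraction from the inside out:
Start with 3.
1 + 1/(3/1) = 1 + 1/3 = 4/3
10 + 1/(4/3) = 10 + 3/4 = 43/4
1 + 1/(43/4) = 1 + 4/43 = 47/43
1 + 1/(47/43) = 1 + 43/47 = 90/47
0 + 1/(90/47) = 0 + 47/90 = 47/90

47/90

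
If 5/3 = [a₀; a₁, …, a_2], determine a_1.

⌊5/3⌋ = 1, remainder 2
⌊3/2⌋ = 1, remainder 1

1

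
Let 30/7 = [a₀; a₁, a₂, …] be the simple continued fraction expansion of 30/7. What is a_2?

2

30 ÷ 7 → quotient 4, remainder 2
7 ÷ 2 → quotient 3, remainder 1
2 ÷ 1 → quotient 2, remainder 0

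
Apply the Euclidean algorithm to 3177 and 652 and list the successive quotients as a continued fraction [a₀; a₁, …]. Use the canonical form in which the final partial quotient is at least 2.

[4; 1, 6, 1, 5, 1, 11]

Run the Euclidean algorithm, recording each quotient:
3177 = 4·652 + 569, so a_0 = 4
652 = 1·569 + 83, so a_1 = 1
569 = 6·83 + 71, so a_2 = 6
83 = 1·71 + 12, so a_3 = 1
71 = 5·12 + 11, so a_4 = 5
12 = 1·11 + 1, so a_5 = 1
11 = 11·1 + 0, so a_6 = 11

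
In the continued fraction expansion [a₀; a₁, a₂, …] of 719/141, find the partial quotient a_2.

14

719 = 5·141 + 14, so a_0 = 5
141 = 10·14 + 1, so a_1 = 10
14 = 14·1 + 0, so a_2 = 14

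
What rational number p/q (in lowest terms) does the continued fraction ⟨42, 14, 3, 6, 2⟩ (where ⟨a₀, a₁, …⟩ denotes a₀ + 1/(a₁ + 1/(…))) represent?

24695/587

Use the convergent recurrence hₖ = aₖ·hₖ₋₁ + hₖ₋₂ (and likewise for the denominators kₖ):
a_0 = 42: 42/1
a_1 = 14: 589/14
a_2 = 3: 1809/43
a_3 = 6: 11443/272
a_4 = 2: 24695/587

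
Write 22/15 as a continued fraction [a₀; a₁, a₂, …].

⌊22/15⌋ = 1, remainder 7
⌊15/7⌋ = 2, remainder 1
⌊7/1⌋ = 7, remainder 0

[1; 2, 7]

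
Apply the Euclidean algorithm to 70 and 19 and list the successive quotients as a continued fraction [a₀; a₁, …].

[3; 1, 2, 6]

Repeatedly divide and take the remainder:
⌊70/19⌋ = 3, remainder 13
⌊19/13⌋ = 1, remainder 6
⌊13/6⌋ = 2, remainder 1
⌊6/1⌋ = 6, remainder 0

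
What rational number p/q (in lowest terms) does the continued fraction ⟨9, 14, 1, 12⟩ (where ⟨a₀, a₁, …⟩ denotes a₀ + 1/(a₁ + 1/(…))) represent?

1759/194

a_0 = 9: 9/1
a_1 = 14: 127/14
a_2 = 1: 136/15
a_3 = 12: 1759/194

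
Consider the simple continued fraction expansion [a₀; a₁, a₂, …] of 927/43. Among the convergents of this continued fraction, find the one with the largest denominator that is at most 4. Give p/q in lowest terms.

List convergents until the denominator exceeds the bound:
a_0 = 21: 21/1  (≤ bound)
a_1 = 1: 22/1  (≤ bound)
a_2 = 1: 43/2  (≤ bound)
a_3 = 3: 151/7  (> 4, stop)

43/2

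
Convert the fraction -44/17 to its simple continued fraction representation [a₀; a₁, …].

[-3; 2, 2, 3]

⌊-44/17⌋ = -3, remainder 7
⌊17/7⌋ = 2, remainder 3
⌊7/3⌋ = 2, remainder 1
⌊3/1⌋ = 3, remainder 0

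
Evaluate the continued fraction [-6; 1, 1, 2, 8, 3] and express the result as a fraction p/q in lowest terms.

Start with 3.
8 + 1/(3/1) = 8 + 1/3 = 25/3
2 + 1/(25/3) = 2 + 3/25 = 53/25
1 + 1/(53/25) = 1 + 25/53 = 78/53
1 + 1/(78/53) = 1 + 53/78 = 131/78
-6 + 1/(131/78) = -6 + 78/131 = -708/131

-708/131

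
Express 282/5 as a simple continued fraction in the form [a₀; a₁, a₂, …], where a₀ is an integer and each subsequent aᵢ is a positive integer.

282 ÷ 5 → quotient 56, remainder 2
5 ÷ 2 → quotient 2, remainder 1
2 ÷ 1 → quotient 2, remainder 0

[56; 2, 2]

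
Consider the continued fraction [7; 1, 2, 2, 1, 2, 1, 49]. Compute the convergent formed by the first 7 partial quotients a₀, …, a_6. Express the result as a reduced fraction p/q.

285/37

Start with 1.
2 + 1/(1/1) = 2 + 1/1 = 3/1
1 + 1/(3/1) = 1 + 1/3 = 4/3
2 + 1/(4/3) = 2 + 3/4 = 11/4
2 + 1/(11/4) = 2 + 4/11 = 26/11
1 + 1/(26/11) = 1 + 11/26 = 37/26
7 + 1/(37/26) = 7 + 26/37 = 285/37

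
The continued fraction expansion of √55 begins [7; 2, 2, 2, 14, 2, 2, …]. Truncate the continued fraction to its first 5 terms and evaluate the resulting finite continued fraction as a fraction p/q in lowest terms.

Compute successive convergents:
a_0 = 7: 7/1
a_1 = 2: 15/2
a_2 = 2: 37/5
a_3 = 2: 89/12
a_4 = 14: 1283/173

1283/173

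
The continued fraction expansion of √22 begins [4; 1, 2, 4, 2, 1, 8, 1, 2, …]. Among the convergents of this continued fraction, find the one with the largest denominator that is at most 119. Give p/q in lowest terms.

197/42

List convergents until the denominator exceeds the bound:
a_0 = 4: 4/1  (≤ bound)
a_1 = 1: 5/1  (≤ bound)
a_2 = 2: 14/3  (≤ bound)
a_3 = 4: 61/13  (≤ bound)
a_4 = 2: 136/29  (≤ bound)
a_5 = 1: 197/42  (≤ bound)
a_6 = 8: 1712/365  (> 119, stop)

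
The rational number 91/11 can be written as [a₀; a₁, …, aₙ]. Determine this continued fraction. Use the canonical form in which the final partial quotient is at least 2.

Apply division with remainder until the remainder is 0:
91 = 8·11 + 3, so a_0 = 8
11 = 3·3 + 2, so a_1 = 3
3 = 1·2 + 1, so a_2 = 1
2 = 2·1 + 0, so a_3 = 2

[8; 3, 1, 2]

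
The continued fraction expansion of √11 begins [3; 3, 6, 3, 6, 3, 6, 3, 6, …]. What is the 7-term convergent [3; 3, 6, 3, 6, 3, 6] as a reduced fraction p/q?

Start with 6.
3 + 1/(6/1) = 3 + 1/6 = 19/6
6 + 1/(19/6) = 6 + 6/19 = 120/19
3 + 1/(120/19) = 3 + 19/120 = 379/120
6 + 1/(379/120) = 6 + 120/379 = 2394/379
3 + 1/(2394/379) = 3 + 379/2394 = 7561/2394
3 + 1/(7561/2394) = 3 + 2394/7561 = 25077/7561

25077/7561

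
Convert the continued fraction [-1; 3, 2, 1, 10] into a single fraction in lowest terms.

-75/107

a_0 = -1: -1/1
a_1 = 3: -2/3
a_2 = 2: -5/7
a_3 = 1: -7/10
a_4 = 10: -75/107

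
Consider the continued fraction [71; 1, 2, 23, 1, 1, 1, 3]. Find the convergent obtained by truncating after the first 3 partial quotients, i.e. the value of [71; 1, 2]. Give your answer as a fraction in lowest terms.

215/3

Use the convergent recurrence hₖ = aₖ·hₖ₋₁ + hₖ₋₂ (and likewise for the denominators kₖ):
a_0 = 71: 71/1
a_1 = 1: 72/1
a_2 = 2: 215/3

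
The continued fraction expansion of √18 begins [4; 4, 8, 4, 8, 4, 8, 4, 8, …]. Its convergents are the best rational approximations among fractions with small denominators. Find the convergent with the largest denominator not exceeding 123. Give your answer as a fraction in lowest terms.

140/33

a_0 = 4: 4/1  (≤ bound)
a_1 = 4: 17/4  (≤ bound)
a_2 = 8: 140/33  (≤ bound)
a_3 = 4: 577/136  (> 123, stop)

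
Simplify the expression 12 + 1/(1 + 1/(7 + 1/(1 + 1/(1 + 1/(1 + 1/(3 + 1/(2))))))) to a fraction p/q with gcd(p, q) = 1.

Build up convergents one term at a time:
a_0 = 12: 12/1
a_1 = 1: 13/1
a_2 = 7: 103/8
a_3 = 1: 116/9
a_4 = 1: 219/17
a_5 = 1: 335/26
a_6 = 3: 1224/95
a_7 = 2: 2783/216

2783/216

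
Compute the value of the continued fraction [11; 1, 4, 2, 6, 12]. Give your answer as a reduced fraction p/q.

a_0 = 11: 11/1
a_1 = 1: 12/1
a_2 = 4: 59/5
a_3 = 2: 130/11
a_4 = 6: 839/71
a_5 = 12: 10198/863

10198/863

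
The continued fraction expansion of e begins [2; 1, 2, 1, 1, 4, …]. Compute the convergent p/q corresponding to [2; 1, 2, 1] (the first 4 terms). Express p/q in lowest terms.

11/4

Start with 1.
2 + 1/(1/1) = 2 + 1/1 = 3/1
1 + 1/(3/1) = 1 + 1/3 = 4/3
2 + 1/(4/3) = 2 + 3/4 = 11/4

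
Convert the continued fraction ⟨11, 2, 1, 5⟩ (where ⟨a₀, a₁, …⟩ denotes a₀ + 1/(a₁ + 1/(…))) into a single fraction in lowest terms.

Starting at the tail and folding back:
Start with 5.
1 + 1/(5/1) = 1 + 1/5 = 6/5
2 + 1/(6/5) = 2 + 5/6 = 17/6
11 + 1/(17/6) = 11 + 6/17 = 193/17

193/17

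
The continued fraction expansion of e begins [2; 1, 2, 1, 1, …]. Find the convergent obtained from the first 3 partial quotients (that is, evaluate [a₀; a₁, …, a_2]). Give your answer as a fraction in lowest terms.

Starting at the tail and folding back:
Start with 2.
1 + 1/(2/1) = 1 + 1/2 = 3/2
2 + 1/(3/2) = 2 + 2/3 = 8/3

8/3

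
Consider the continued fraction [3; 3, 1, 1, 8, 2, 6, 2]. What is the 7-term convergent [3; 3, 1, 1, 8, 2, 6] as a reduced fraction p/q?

Start with 6.
2 + 1/(6/1) = 2 + 1/6 = 13/6
8 + 1/(13/6) = 8 + 6/13 = 110/13
1 + 1/(110/13) = 1 + 13/110 = 123/110
1 + 1/(123/110) = 1 + 110/123 = 233/123
3 + 1/(233/123) = 3 + 123/233 = 822/233
3 + 1/(822/233) = 3 + 233/822 = 2699/822

2699/822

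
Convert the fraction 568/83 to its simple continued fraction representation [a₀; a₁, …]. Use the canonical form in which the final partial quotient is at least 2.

[6; 1, 5, 2, 1, 1, 2]

Apply division with remainder until the remainder is 0:
⌊568/83⌋ = 6, remainder 70
⌊83/70⌋ = 1, remainder 13
⌊70/13⌋ = 5, remainder 5
⌊13/5⌋ = 2, remainder 3
⌊5/3⌋ = 1, remainder 2
⌊3/2⌋ = 1, remainder 1
⌊2/1⌋ = 2, remainder 0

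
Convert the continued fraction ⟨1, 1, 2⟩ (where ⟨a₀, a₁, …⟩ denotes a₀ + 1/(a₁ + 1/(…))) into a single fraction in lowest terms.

Use the convergent recurrence hₖ = aₖ·hₖ₋₁ + hₖ₋₂ (and likewise for the denominators kₖ):
a_0 = 1: 1/1
a_1 = 1: 2/1
a_2 = 2: 5/3

5/3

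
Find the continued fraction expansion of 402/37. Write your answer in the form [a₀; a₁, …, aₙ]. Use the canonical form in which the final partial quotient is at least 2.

402 = 10·37 + 32, so a_0 = 10
37 = 1·32 + 5, so a_1 = 1
32 = 6·5 + 2, so a_2 = 6
5 = 2·2 + 1, so a_3 = 2
2 = 2·1 + 0, so a_4 = 2

[10; 1, 6, 2, 2]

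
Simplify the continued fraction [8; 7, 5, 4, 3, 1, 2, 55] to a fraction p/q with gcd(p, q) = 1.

a_0 = 8: 8/1
a_1 = 7: 57/7
a_2 = 5: 293/36
a_3 = 4: 1229/151
a_4 = 3: 3980/489
a_5 = 1: 5209/640
a_6 = 2: 14398/1769
a_7 = 55: 797099/97935

797099/97935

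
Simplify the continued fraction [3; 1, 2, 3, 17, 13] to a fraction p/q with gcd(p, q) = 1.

Starting at the tail and folding back:
Start with 13.
17 + 1/(13/1) = 17 + 1/13 = 222/13
3 + 1/(222/13) = 3 + 13/222 = 679/222
2 + 1/(679/222) = 2 + 222/679 = 1580/679
1 + 1/(1580/679) = 1 + 679/1580 = 2259/1580
3 + 1/(2259/1580) = 3 + 1580/2259 = 8357/2259

8357/2259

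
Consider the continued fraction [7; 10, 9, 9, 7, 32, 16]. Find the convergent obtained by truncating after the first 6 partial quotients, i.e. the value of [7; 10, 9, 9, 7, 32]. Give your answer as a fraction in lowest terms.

Starting at the tail and folding back:
Start with 32.
7 + 1/(32/1) = 7 + 1/32 = 225/32
9 + 1/(225/32) = 9 + 32/225 = 2057/225
9 + 1/(2057/225) = 9 + 225/2057 = 18738/2057
10 + 1/(18738/2057) = 10 + 2057/18738 = 189437/18738
7 + 1/(189437/18738) = 7 + 18738/189437 = 1344797/189437

1344797/189437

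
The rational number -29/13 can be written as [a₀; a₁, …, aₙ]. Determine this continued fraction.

⌊-29/13⌋ = -3, remainder 10
⌊13/10⌋ = 1, remainder 3
⌊10/3⌋ = 3, remainder 1
⌊3/1⌋ = 3, remainder 0

[-3; 1, 3, 3]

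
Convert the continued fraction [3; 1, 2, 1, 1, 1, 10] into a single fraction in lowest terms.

Work from the innermost term outward:
Start with 10.
1 + 1/(10/1) = 1 + 1/10 = 11/10
1 + 1/(11/10) = 1 + 10/11 = 21/11
1 + 1/(21/11) = 1 + 11/21 = 32/21
2 + 1/(32/21) = 2 + 21/32 = 85/32
1 + 1/(85/32) = 1 + 32/85 = 117/85
3 + 1/(117/85) = 3 + 85/117 = 436/117

436/117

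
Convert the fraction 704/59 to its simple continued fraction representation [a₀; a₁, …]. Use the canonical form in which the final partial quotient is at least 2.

⌊704/59⌋ = 11, remainder 55
⌊59/55⌋ = 1, remainder 4
⌊55/4⌋ = 13, remainder 3
⌊4/3⌋ = 1, remainder 1
⌊3/1⌋ = 3, remainder 0

[11; 1, 13, 1, 3]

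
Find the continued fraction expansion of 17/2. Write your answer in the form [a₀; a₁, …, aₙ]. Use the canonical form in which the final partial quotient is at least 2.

[8; 2]

Run the Euclidean algorithm, recording each quotient:
17 = 8·2 + 1, so a_0 = 8
2 = 2·1 + 0, so a_1 = 2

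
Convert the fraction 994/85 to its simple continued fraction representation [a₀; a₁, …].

[11; 1, 2, 3, 1, 2, 2]

994 ÷ 85 → quotient 11, remainder 59
85 ÷ 59 → quotient 1, remainder 26
59 ÷ 26 → quotient 2, remainder 7
26 ÷ 7 → quotient 3, remainder 5
7 ÷ 5 → quotient 1, remainder 2
5 ÷ 2 → quotient 2, remainder 1
2 ÷ 1 → quotient 2, remainder 0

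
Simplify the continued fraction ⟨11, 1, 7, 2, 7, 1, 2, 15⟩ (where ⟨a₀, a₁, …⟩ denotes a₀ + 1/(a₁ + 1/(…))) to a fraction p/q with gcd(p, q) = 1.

Start with 15.
2 + 1/(15/1) = 2 + 1/15 = 31/15
1 + 1/(31/15) = 1 + 15/31 = 46/31
7 + 1/(46/31) = 7 + 31/46 = 353/46
2 + 1/(353/46) = 2 + 46/353 = 752/353
7 + 1/(752/353) = 7 + 353/752 = 5617/752
1 + 1/(5617/752) = 1 + 752/5617 = 6369/5617
11 + 1/(6369/5617) = 11 + 5617/6369 = 75676/6369

75676/6369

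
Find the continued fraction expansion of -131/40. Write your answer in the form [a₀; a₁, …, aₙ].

[-4; 1, 2, 1, 1, 1, 3]

⌊-131/40⌋ = -4, remainder 29
⌊40/29⌋ = 1, remainder 11
⌊29/11⌋ = 2, remainder 7
⌊11/7⌋ = 1, remainder 4
⌊7/4⌋ = 1, remainder 3
⌊4/3⌋ = 1, remainder 1
⌊3/1⌋ = 3, remainder 0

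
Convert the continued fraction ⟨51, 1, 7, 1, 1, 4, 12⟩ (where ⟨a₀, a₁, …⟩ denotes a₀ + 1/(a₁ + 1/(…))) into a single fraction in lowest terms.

a_0 = 51: 51/1
a_1 = 1: 52/1
a_2 = 7: 415/8
a_3 = 1: 467/9
a_4 = 1: 882/17
a_5 = 4: 3995/77
a_6 = 12: 48822/941

48822/941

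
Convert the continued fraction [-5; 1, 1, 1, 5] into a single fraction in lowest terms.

Compute successive convergents:
a_0 = -5: -5/1
a_1 = 1: -4/1
a_2 = 1: -9/2
a_3 = 1: -13/3
a_4 = 5: -74/17

-74/17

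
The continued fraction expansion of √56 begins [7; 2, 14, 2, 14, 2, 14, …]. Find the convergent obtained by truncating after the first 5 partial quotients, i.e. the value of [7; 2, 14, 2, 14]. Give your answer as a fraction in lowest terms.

Start with 14.
2 + 1/(14/1) = 2 + 1/14 = 29/14
14 + 1/(29/14) = 14 + 14/29 = 420/29
2 + 1/(420/29) = 2 + 29/420 = 869/420
7 + 1/(869/420) = 7 + 420/869 = 6503/869

6503/869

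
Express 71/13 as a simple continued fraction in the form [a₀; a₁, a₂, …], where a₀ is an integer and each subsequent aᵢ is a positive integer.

71 ÷ 13 → quotient 5, remainder 6
13 ÷ 6 → quotient 2, remainder 1
6 ÷ 1 → quotient 6, remainder 0

[5; 2, 6]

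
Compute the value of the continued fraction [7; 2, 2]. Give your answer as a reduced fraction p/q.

37/5

a_0 = 7: 7/1
a_1 = 2: 15/2
a_2 = 2: 37/5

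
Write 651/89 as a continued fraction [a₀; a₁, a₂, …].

651 = 7·89 + 28, so a_0 = 7
89 = 3·28 + 5, so a_1 = 3
28 = 5·5 + 3, so a_2 = 5
5 = 1·3 + 2, so a_3 = 1
3 = 1·2 + 1, so a_4 = 1
2 = 2·1 + 0, so a_5 = 2

[7; 3, 5, 1, 1, 2]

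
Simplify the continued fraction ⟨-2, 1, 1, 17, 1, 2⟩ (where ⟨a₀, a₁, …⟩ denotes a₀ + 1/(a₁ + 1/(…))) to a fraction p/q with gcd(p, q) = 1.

-162/109

Start with 2.
1 + 1/(2/1) = 1 + 1/2 = 3/2
17 + 1/(3/2) = 17 + 2/3 = 53/3
1 + 1/(53/3) = 1 + 3/53 = 56/53
1 + 1/(56/53) = 1 + 53/56 = 109/56
-2 + 1/(109/56) = -2 + 56/109 = -162/109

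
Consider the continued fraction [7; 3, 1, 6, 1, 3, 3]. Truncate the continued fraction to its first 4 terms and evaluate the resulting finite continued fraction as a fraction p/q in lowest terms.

Start with 6.
1 + 1/(6/1) = 1 + 1/6 = 7/6
3 + 1/(7/6) = 3 + 6/7 = 27/7
7 + 1/(27/7) = 7 + 7/27 = 196/27

196/27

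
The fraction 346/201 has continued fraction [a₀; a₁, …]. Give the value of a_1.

346 ÷ 201 → quotient 1, remainder 145
201 ÷ 145 → quotient 1, remainder 56

1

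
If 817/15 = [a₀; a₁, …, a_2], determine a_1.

⌊817/15⌋ = 54, remainder 7
⌊15/7⌋ = 2, remainder 1

2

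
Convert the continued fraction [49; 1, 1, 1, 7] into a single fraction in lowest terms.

Start with 7.
1 + 1/(7/1) = 1 + 1/7 = 8/7
1 + 1/(8/7) = 1 + 7/8 = 15/8
1 + 1/(15/8) = 1 + 8/15 = 23/15
49 + 1/(23/15) = 49 + 15/23 = 1142/23

1142/23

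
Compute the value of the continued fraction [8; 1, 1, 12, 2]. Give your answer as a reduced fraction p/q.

Start with 2.
12 + 1/(2/1) = 12 + 1/2 = 25/2
1 + 1/(25/2) = 1 + 2/25 = 27/25
1 + 1/(27/25) = 1 + 25/27 = 52/27
8 + 1/(52/27) = 8 + 27/52 = 443/52

443/52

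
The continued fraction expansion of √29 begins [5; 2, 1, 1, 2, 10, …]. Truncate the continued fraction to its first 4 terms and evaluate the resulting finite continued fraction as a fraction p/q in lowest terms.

Work from the innermost term outward:
Start with 1.
1 + 1/(1/1) = 1 + 1/1 = 2/1
2 + 1/(2/1) = 2 + 1/2 = 5/2
5 + 1/(5/2) = 5 + 2/5 = 27/5

27/5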